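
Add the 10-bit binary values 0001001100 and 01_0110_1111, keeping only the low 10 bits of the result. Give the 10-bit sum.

  0001001100
+ 0101101111
= 0110111011

0110111011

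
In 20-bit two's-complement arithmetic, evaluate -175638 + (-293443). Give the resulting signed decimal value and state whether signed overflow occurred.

-175638 → 11010101000111101010
-293443 → 10111000010110111101
  11010101000111101010
+ 10111000010110111101
= 10001101011110100111  (discard carry-out 1)
Result 10001101011110100111: MSB = 1 → 579495 − 1048576 = -469081.
Both addends are negative and so is the stored result: no signed overflow.

-469081; no overflow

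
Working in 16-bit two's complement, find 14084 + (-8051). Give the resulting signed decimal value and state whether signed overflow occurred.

14084 → 0011011100000100
-8051 → 1110000010001101
  0011011100000100
+ 1110000010001101
= 0001011110010001  (discard carry-out 1)
Result 0001011110010001: MSB = 0 → value 6033.
Addends have opposite signs, so signed overflow cannot occur.

6033; no overflow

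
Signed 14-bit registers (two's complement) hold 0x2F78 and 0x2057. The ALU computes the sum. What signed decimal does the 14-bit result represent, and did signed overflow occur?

4047; overflow

0x2F78 = 10111101111000 = -4232 (signed)
0x2057 = 10000001010111 = -8105 (signed)
  10111101111000
+ 10000001010111
= 00111111001111  (discard carry-out 1)
Result 00111111001111: MSB = 0 → value 4047.
Both addends are negative but the stored result is non-negative: signed overflow. The true value -4232 + (-8105) = -12337 lies outside [-8192, 8191].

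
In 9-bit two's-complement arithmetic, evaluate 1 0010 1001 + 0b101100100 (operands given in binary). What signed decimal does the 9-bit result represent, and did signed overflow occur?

141; overflow

1 0010 1001 → 100101001 = -215 (signed)
0b101100100 → 101100100 = -156 (signed)
  100101001
+ 101100100
= 010001101  (discard carry-out 1)
Result 010001101: MSB = 0 → value 141.
Both addends are negative but the stored result is non-negative: signed overflow. The true value -215 + (-156) = -371 lies outside [-256, 255].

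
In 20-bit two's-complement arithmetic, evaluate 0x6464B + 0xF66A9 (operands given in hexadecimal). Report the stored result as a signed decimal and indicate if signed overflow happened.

371956; no overflow

0x6464B = 01100100011001001011 = 411211 (signed)
0xF66A9 = 11110110011010101001 = -39255 (signed)
  01100100011001001011
+ 11110110011010101001
= 01011010110011110100  (discard carry-out 1)
Result 01011010110011110100: MSB = 0 → value 371956.
Addends have opposite signs, so signed overflow cannot occur.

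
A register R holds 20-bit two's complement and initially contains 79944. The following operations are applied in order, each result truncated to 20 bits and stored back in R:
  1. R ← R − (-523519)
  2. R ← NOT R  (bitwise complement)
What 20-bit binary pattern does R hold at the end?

01101100101010111000

Start: R = 79944 = 00010011100001001000.
R = 79944 − (-523519) = 603463; wraps to -445113 = 10010011010101000111
R = NOT 10010011010101000111 = 01101100101010111000 = 445112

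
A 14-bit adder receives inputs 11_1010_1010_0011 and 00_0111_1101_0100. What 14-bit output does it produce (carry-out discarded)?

  11101010100011
+ 00011111010100
= 00001001110111  (discard carry-out 1)

00001001110111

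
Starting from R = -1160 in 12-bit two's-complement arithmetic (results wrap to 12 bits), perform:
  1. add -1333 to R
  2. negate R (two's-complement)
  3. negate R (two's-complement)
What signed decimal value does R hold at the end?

1603

Start: R = -1160 = 101101111000.
R = -1160 + (-1333) = -2493; wraps to 1603 = 011001000011
R = −(1603) = -1603 = 100110111101
R = −(-1603) = 1603 = 011001000011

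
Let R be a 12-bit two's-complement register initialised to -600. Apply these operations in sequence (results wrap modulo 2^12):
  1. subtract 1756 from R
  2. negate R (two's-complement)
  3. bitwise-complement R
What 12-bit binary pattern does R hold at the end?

Start: R = -600 = 110110101000.
R = -600 − 1756 = -2356; wraps to 1740 = 011011001100
R = −(1740) = -1740 = 100100110100
R = NOT 100100110100 = 011011001011 = 1739

011011001011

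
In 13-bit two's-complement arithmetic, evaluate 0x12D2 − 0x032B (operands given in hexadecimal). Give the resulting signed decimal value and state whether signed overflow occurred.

0x12D2 = 1001011010010 = -3374 (signed)
0x032B = 0001100101011 = 811 (signed)
Subtract via negate-and-add: invert 0001100101011 + 1 = 1110011010101 (i.e. -811).
  1001011010010
+ 1110011010101
= 0111110100111  (discard carry-out 1)
Result 0111110100111: MSB = 0 → value 4007.
Both addends (after negating the subtrahend) are negative but the stored result is non-negative: signed overflow. The true value -3374 − 811 = -4185 lies outside [-4096, 4095].

4007; overflow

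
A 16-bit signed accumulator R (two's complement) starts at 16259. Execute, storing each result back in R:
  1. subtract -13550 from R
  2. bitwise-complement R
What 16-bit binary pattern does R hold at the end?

1000101110001110

Start: R = 16259 = 0011111110000011.
R = 16259 − (-13550) = 29809 = 0111010001110001
R = NOT 0111010001110001 = 1000101110001110 = -29810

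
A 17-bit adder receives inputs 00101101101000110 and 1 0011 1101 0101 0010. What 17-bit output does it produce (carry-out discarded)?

11001100010011000

  00101101101000110
+ 10011110101010010
= 11001100010011000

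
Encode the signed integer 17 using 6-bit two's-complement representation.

010001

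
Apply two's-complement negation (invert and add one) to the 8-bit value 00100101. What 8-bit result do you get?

11011011

Invert: 11011010. Add 1: 11011011.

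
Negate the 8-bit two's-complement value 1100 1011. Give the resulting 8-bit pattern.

00110101

Invert: 00110100. Add 1: 00110101.
Check: 11001011 = -53, 00110101 = 53.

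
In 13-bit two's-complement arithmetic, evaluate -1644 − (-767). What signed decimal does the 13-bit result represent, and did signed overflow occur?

-877; no overflow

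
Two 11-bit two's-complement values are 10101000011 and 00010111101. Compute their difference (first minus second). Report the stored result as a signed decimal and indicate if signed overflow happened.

-890; no overflow

10101000011 = -701 (signed)
00010111101 = 189 (signed)
Subtract via negate-and-add: invert 00010111101 + 1 = 11101000011 (i.e. -189).
  10101000011
+ 11101000011
= 10010000110  (discard carry-out 1)
Result 10010000110: MSB = 1 → 1158 − 2048 = -890.
Both addends (after negating the subtrahend) are negative and so is the stored result: no signed overflow.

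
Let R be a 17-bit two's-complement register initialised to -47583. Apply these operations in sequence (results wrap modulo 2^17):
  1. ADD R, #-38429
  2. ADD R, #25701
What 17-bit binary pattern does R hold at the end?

Start: R = -47583 = 10100011000100001.
R = -47583 + (-38429) = -86012; wraps to 45060 = 01011000000000100
R = 45060 + 25701 = 70761; wraps to -60311 = 10001010001101001

10001010001101001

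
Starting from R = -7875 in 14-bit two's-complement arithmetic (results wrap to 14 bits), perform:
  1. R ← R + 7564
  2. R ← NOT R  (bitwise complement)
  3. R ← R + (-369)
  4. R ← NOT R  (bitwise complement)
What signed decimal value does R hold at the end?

58

Start: R = -7875 = 10000100111101.
R = -7875 + 7564 = -311 = 11111011001001
R = NOT 11111011001001 = 00000100110110 = 310
R = 310 + (-369) = -59 = 11111111000101
R = NOT 11111111000101 = 00000000111010 = 58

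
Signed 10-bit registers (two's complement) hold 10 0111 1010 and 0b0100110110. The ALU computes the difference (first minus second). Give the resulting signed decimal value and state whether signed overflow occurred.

10 0111 1010 → 1001111010 = -390 (signed)
0b0100110110 → 0100110110 = 310 (signed)
Subtract via negate-and-add: invert 0100110110 + 1 = 1011001010 (i.e. -310).
  1001111010
+ 1011001010
= 0101000100  (discard carry-out 1)
Result 0101000100: MSB = 0 → value 324.
Both addends (after negating the subtrahend) are negative but the stored result is non-negative: signed overflow. The true value -390 − 310 = -700 lies outside [-512, 511].

324; overflow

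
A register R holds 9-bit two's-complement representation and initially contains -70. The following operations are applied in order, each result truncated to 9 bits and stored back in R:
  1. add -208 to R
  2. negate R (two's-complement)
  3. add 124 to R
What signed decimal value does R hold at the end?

Start: R = -70 = 110111010.
R = -70 + (-208) = -278; wraps to 234 = 011101010
R = −(234) = -234 = 100010110
R = -234 + 124 = -110 = 110010010

-110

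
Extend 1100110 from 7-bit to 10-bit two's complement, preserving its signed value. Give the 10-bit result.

1111100110

MSB of 1100110 is 1; replicate it into the new high bits.
111|1100110 → 1111100110 (still -26).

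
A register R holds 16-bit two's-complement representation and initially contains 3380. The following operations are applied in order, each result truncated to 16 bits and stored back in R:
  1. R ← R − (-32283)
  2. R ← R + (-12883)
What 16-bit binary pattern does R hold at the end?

Start: R = 3380 = 0000110100110100.
R = 3380 − (-32283) = 35663; wraps to -29873 = 1000101101001111
R = -29873 + (-12883) = -42756; wraps to 22780 = 0101100011111100

0101100011111100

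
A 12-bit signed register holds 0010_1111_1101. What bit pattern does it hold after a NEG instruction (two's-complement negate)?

110100000011

Invert: 110100000010. Add 1: 110100000011.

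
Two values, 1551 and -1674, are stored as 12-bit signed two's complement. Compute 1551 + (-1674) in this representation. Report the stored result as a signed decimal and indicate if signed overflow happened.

1551 → 011000001111
-1674 → 100101110110
  011000001111
+ 100101110110
= 111110000101
Result 111110000101: MSB = 1 → 3973 − 4096 = -123.
Addends have opposite signs, so signed overflow cannot occur.

-123; no overflow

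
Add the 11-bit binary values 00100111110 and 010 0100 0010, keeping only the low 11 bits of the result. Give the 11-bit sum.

  00100111110
+ 01001000010
= 01110000000

01110000000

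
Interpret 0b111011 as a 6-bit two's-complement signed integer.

-5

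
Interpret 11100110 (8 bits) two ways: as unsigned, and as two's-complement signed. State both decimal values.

unsigned = 230, signed = -26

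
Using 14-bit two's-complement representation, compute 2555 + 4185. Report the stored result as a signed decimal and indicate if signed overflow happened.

2555 → 00100111111011
4185 → 01000001011001
  00100111111011
+ 01000001011001
= 01101001010100
Result 01101001010100: MSB = 0 → value 6740.
Both addends are non-negative and so is the stored result: no signed overflow.

6740; no overflow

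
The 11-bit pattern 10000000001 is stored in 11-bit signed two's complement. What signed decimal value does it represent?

-1023

MSB is 1, so the value is negative.
Unsigned reading: 1025. Subtract 2^11 = 2048: 1025 − 2048 = -1023.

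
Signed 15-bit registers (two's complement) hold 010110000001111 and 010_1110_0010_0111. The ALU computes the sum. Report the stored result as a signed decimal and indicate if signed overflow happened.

-9674; overflow

010110000001111 = 11279 (signed)
010_1110_0010_0111 → 010111000100111 = 11815 (signed)
  010110000001111
+ 010111000100111
= 101101000110110
Result 101101000110110: MSB = 1 → 23094 − 32768 = -9674.
Both addends are non-negative but the stored result is negative: signed overflow. The true value 11279 + 11815 = 23094 lies outside [-16384, 16383].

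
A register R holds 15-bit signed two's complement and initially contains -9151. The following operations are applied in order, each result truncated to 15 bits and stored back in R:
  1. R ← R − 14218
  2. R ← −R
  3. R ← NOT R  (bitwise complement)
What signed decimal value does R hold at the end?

9398

Start: R = -9151 = 101110001000001.
R = -9151 − 14218 = -23369; wraps to 9399 = 010010010110111
R = −(9399) = -9399 = 101101101001001
R = NOT 101101101001001 = 010010010110110 = 9398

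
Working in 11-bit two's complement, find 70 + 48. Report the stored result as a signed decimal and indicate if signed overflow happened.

118; no overflow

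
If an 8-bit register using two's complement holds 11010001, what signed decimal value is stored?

-47

MSB is 1, so the value is negative.
Invert: 00101110. Add 1: 00101111 = 47. So the value is −47.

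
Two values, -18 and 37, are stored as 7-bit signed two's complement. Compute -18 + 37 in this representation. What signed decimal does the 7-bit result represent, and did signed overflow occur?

-18 → 1101110
37 → 0100101
  1101110
+ 0100101
= 0010011  (discard carry-out 1)
Result 0010011: MSB = 0 → value 19.
Addends have opposite signs, so signed overflow cannot occur.

19; no overflow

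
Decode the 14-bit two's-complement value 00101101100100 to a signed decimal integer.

MSB is 0, so the value is non-negative: 00101101100100 = 2916.

2916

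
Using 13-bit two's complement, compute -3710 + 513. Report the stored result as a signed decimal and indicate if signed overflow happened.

-3197; no overflow

-3710 → 1000110000010
513 → 0001000000001
  1000110000010
+ 0001000000001
= 1001110000011
Result 1001110000011: MSB = 1 → 4995 − 8192 = -3197.
Addends have opposite signs, so signed overflow cannot occur.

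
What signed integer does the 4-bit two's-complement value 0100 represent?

MSB is 0, so the value is non-negative: 0100 = 4.

4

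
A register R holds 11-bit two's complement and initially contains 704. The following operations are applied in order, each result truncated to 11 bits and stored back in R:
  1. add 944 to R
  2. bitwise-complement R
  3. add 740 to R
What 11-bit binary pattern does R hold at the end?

10001110011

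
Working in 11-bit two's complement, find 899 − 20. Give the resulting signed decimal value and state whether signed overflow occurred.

879; no overflow

899 → 01110000011
20 → 00000010100
Subtract via negate-and-add: invert 00000010100 + 1 = 11111101100 (i.e. -20).
  01110000011
+ 11111101100
= 01101101111  (discard carry-out 1)
Result 01101101111: MSB = 0 → value 879.
Addends (after negating the subtrahend) have opposite signs, so signed overflow cannot occur.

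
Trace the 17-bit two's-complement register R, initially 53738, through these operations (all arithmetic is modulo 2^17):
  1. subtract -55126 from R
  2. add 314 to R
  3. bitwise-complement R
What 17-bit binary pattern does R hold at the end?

Start: R = 53738 = 01101000111101010.
R = 53738 − (-55126) = 108864; wraps to -22208 = 11010100101000000
R = -22208 + 314 = -21894 = 11010101001111010
R = NOT 11010101001111010 = 00101010110000101 = 21893

00101010110000101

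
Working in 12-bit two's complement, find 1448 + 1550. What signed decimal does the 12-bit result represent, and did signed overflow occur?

-1098; overflow

1448 → 010110101000
1550 → 011000001110
  010110101000
+ 011000001110
= 101110110110
Result 101110110110: MSB = 1 → 2998 − 4096 = -1098.
Both addends are non-negative but the stored result is negative: signed overflow. The true value 1448 + 1550 = 2998 lies outside [-2048, 2047].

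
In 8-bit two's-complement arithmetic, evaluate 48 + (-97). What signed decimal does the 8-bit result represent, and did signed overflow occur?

-49; no overflow

48 → 00110000
-97 → 10011111
  00110000
+ 10011111
= 11001111
Result 11001111: MSB = 1 → 207 − 256 = -49.
Addends have opposite signs, so signed overflow cannot occur.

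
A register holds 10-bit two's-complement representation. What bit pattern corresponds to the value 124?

124 is non-negative, so write it directly in 10 bits: 0001111100.

0001111100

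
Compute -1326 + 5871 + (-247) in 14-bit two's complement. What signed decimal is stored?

-1326 + 5871 = 4545 (01000111000001)
4545 + (-247) = 4298 (01000011001010)

4298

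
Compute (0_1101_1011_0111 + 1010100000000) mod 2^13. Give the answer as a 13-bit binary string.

  0110110110111
+ 1010100000000
= 0001010110111  (discard carry-out 1)

0001010110111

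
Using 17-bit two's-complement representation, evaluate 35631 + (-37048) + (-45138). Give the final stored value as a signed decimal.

35631 + (-37048) = -1417 (11111101001110111)
-1417 + (-45138) = -46555 (10100101000100101)

-46555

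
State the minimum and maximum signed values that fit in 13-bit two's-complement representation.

Minimum: −2^12 = -4096.
Maximum: 2^12 − 1 = 4095.

min = -4096, max = 4095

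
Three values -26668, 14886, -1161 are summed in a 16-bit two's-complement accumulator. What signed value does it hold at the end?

-12943

-26668 + 14886 = -11782 (1101000111111010)
-11782 + (-1161) = -12943 (1100110101110001)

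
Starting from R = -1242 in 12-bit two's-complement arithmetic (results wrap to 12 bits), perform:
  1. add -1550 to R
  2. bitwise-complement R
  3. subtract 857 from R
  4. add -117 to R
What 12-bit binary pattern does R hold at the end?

011100011001

Start: R = -1242 = 101100100110.
R = -1242 + (-1550) = -2792; wraps to 1304 = 010100011000
R = NOT 010100011000 = 101011100111 = -1305
R = -1305 − 857 = -2162; wraps to 1934 = 011110001110
R = 1934 + (-117) = 1817 = 011100011001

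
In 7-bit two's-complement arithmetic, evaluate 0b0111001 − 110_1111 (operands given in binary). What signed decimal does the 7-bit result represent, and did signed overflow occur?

-54; overflow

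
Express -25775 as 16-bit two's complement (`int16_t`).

1001101101010001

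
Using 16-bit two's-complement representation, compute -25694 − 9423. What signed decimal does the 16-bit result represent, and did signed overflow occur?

-25694 → 1001101110100010
9423 → 0010010011001111
Subtract via negate-and-add: invert 0010010011001111 + 1 = 1101101100110001 (i.e. -9423).
  1001101110100010
+ 1101101100110001
= 0111011011010011  (discard carry-out 1)
Result 0111011011010011: MSB = 0 → value 30419.
Both addends (after negating the subtrahend) are negative but the stored result is non-negative: signed overflow. The true value -25694 − 9423 = -35117 lies outside [-32768, 32767].

30419; overflow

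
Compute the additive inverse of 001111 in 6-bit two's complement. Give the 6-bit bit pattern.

110001

Invert: 110000. Add 1: 110001.
Check: 001111 = 15, 110001 = -15.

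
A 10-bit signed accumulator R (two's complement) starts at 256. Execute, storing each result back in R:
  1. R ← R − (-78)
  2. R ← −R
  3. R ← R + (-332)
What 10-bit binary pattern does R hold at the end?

Start: R = 256 = 0100000000.
R = 256 − (-78) = 334 = 0101001110
R = −(334) = -334 = 1010110010
R = -334 + (-332) = -666; wraps to 358 = 0101100110

0101100110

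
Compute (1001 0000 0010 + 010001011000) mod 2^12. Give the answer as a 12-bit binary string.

  100100000010
+ 010001011000
= 110101011010

110101011010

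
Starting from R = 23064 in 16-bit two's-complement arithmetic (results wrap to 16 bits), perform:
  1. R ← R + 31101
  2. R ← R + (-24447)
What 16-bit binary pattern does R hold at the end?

0111010000010110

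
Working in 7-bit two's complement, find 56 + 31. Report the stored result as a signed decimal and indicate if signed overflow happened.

-41; overflow

56 → 0111000
31 → 0011111
  0111000
+ 0011111
= 1010111
Result 1010111: MSB = 1 → 87 − 128 = -41.
Both addends are non-negative but the stored result is negative: signed overflow. The true value 56 + 31 = 87 lies outside [-64, 63].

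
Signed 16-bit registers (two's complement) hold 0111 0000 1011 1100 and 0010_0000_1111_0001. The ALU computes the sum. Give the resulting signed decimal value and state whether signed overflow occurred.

0111 0000 1011 1100 → 0111000010111100 = 28860 (signed)
0010_0000_1111_0001 → 0010000011110001 = 8433 (signed)
  0111000010111100
+ 0010000011110001
= 1001000110101101
Result 1001000110101101: MSB = 1 → 37293 − 65536 = -28243.
Both addends are non-negative but the stored result is negative: signed overflow. The true value 28860 + 8433 = 37293 lies outside [-32768, 32767].

-28243; overflow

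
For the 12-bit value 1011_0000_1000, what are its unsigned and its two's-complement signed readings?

unsigned = 2824, signed = -1272

Unsigned: 101100001000 = 2824.
Signed: MSB=1 → 2824 − 4096 = -1272.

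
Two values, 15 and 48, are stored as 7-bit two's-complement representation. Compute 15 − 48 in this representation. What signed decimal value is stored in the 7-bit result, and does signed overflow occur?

-33; no overflow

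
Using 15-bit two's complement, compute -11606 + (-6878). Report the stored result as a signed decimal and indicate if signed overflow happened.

14284; overflow

-11606 → 101001010101010
-6878 → 110010100100010
  101001010101010
+ 110010100100010
= 011011111001100  (discard carry-out 1)
Result 011011111001100: MSB = 0 → value 14284.
Both addends are negative but the stored result is non-negative: signed overflow. The true value -11606 + (-6878) = -18484 lies outside [-16384, 16383].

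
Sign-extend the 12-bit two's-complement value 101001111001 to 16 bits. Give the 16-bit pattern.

MSB of 101001111001 is 1; replicate it into the new high bits.
1111|101001111001 → 1111101001111001 (still -1415).

1111101001111001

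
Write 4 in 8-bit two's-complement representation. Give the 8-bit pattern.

00000100

4 is non-negative, so write it directly in 8 bits: 00000100.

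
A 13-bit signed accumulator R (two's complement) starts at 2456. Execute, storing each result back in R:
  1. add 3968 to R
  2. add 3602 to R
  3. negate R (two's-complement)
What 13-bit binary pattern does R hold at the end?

1100011010110

Start: R = 2456 = 0100110011000.
R = 2456 + 3968 = 6424; wraps to -1768 = 1100100011000
R = -1768 + 3602 = 1834 = 0011100101010
R = −(1834) = -1834 = 1100011010110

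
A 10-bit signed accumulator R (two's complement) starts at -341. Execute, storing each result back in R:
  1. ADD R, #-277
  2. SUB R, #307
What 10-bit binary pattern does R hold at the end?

0001100011

Start: R = -341 = 1010101011.
R = -341 + (-277) = -618; wraps to 406 = 0110010110
R = 406 − 307 = 99 = 0001100011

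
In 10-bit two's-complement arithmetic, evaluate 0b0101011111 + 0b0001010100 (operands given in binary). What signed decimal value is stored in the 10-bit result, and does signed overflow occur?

0b0101011111 → 0101011111 = 351 (signed)
0b0001010100 → 0001010100 = 84 (signed)
  0101011111
+ 0001010100
= 0110110011
Result 0110110011: MSB = 0 → value 435.
Both addends are non-negative and so is the stored result: no signed overflow.

435; no overflow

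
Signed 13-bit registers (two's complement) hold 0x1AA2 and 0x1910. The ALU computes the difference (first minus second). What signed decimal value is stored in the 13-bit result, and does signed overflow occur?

0x1AA2 = 1101010100010 = -1374 (signed)
0x1910 = 1100100010000 = -1776 (signed)
Subtract via negate-and-add: invert 1100100010000 + 1 = 0011011110000 (i.e. 1776).
  1101010100010
+ 0011011110000
= 0000110010010  (discard carry-out 1)
Result 0000110010010: MSB = 0 → value 402.
Addends (after negating the subtrahend) have opposite signs, so signed overflow cannot occur.

402; no overflow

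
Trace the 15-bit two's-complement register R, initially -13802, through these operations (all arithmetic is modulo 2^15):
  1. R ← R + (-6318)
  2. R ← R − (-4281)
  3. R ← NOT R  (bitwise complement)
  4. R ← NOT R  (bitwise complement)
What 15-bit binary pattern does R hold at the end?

Start: R = -13802 = 100101000010110.
R = -13802 + (-6318) = -20120; wraps to 12648 = 011000101101000
R = 12648 − (-4281) = 16929; wraps to -15839 = 100001000100001
R = NOT 100001000100001 = 011110111011110 = 15838
R = NOT 011110111011110 = 100001000100001 = -15839

100001000100001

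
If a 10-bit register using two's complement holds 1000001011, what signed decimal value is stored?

-501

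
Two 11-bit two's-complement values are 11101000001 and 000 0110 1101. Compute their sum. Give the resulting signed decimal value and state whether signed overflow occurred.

11101000001 = -191 (signed)
000 0110 1101 → 00001101101 = 109 (signed)
  11101000001
+ 00001101101
= 11110101110
Result 11110101110: MSB = 1 → 1966 − 2048 = -82.
Addends have opposite signs, so signed overflow cannot occur.

-82; no overflow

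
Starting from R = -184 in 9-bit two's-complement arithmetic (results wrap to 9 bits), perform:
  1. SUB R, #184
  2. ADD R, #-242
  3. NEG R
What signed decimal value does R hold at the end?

Start: R = -184 = 101001000.
R = -184 − 184 = -368; wraps to 144 = 010010000
R = 144 + (-242) = -98 = 110011110
R = −(-98) = 98 = 001100010

98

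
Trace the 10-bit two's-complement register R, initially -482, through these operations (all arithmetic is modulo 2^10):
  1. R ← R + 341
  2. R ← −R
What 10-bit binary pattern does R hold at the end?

Start: R = -482 = 1000011110.
R = -482 + 341 = -141 = 1101110011
R = −(-141) = 141 = 0010001101

0010001101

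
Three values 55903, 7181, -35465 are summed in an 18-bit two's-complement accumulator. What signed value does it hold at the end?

55903 + 7181 = 63084 (001111011001101100)
63084 + (-35465) = 27619 (000110101111100011)

27619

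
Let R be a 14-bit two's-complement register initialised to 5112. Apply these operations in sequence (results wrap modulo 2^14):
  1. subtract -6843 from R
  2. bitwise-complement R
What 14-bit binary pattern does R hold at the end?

Start: R = 5112 = 01001111111000.
R = 5112 − (-6843) = 11955; wraps to -4429 = 10111010110011
R = NOT 10111010110011 = 01000101001100 = 4428

01000101001100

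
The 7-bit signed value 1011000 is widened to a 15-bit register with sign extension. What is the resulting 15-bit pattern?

111111111011000

MSB of 1011000 is 1; replicate it into the new high bits.
11111111|1011000 → 111111111011000 (still -40).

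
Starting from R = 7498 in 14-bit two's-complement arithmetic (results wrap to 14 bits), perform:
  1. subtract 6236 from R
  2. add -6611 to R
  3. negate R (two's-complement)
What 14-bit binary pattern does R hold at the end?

01010011100101

Start: R = 7498 = 01110101001010.
R = 7498 − 6236 = 1262 = 00010011101110
R = 1262 + (-6611) = -5349 = 10101100011011
R = −(-5349) = 5349 = 01010011100101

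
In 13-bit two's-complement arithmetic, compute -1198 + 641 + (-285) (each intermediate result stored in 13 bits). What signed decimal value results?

-1198 + 641 = -557 (1110111010011)
-557 + (-285) = -842 (1110010110110)

-842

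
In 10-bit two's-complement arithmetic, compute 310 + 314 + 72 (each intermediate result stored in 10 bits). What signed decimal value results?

-328

310 + 314 = 624 → wraps to -400 (1001110000)
-400 + 72 = -328 (1010111000)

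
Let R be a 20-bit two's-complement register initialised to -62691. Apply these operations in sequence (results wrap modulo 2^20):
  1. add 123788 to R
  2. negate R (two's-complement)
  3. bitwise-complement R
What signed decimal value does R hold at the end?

Start: R = -62691 = 11110000101100011101.
R = -62691 + 123788 = 61097 = 00001110111010101001
R = −(61097) = -61097 = 11110001000101010111
R = NOT 11110001000101010111 = 00001110111010101000 = 61096

61096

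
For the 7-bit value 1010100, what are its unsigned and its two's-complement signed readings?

Unsigned: 1010100 = 84.
Signed: MSB=1 → 84 − 128 = -44.

unsigned = 84, signed = -44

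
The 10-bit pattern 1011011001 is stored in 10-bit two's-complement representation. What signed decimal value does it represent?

-295

MSB is 1, so the value is negative.
Unsigned reading: 729. Subtract 2^10 = 1024: 729 − 1024 = -295.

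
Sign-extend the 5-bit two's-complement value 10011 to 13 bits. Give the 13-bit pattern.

1111111110011

MSB of 10011 is 1; replicate it into the new high bits.
11111111|10011 → 1111111110011 (still -13).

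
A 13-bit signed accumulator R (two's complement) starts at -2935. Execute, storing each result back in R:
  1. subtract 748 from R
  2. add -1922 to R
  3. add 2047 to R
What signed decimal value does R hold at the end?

-3558

Start: R = -2935 = 1010010001001.
R = -2935 − 748 = -3683 = 1000110011101
R = -3683 + (-1922) = -5605; wraps to 2587 = 0101000011011
R = 2587 + 2047 = 4634; wraps to -3558 = 1001000011010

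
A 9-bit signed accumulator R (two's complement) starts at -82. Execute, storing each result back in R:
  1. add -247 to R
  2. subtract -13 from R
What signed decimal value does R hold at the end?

196

Start: R = -82 = 110101110.
R = -82 + (-247) = -329; wraps to 183 = 010110111
R = 183 − (-13) = 196 = 011000100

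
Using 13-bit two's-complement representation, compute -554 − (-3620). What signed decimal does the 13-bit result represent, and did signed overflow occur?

-554 → 1110111010110
-3620 → 1000111011100
Subtract via negate-and-add: invert 1000111011100 + 1 = 0111000100100 (i.e. 3620).
  1110111010110
+ 0111000100100
= 0101111111010  (discard carry-out 1)
Result 0101111111010: MSB = 0 → value 3066.
Addends (after negating the subtrahend) have opposite signs, so signed overflow cannot occur.

3066; no overflow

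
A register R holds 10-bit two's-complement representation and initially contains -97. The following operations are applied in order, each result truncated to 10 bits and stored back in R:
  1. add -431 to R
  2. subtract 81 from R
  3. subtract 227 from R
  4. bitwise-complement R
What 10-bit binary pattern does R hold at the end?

Start: R = -97 = 1110011111.
R = -97 + (-431) = -528; wraps to 496 = 0111110000
R = 496 − 81 = 415 = 0110011111
R = 415 − 227 = 188 = 0010111100
R = NOT 0010111100 = 1101000011 = -189

1101000011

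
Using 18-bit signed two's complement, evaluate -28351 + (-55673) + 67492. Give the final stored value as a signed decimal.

-28351 + (-55673) = -84024 (101011011111001000)
-84024 + 67492 = -16532 (111011111101101100)

-16532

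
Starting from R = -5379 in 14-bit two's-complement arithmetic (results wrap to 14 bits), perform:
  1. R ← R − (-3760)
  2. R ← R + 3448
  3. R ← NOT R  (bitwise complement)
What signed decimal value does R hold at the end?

-1830

Start: R = -5379 = 10101011111101.
R = -5379 − (-3760) = -1619 = 11100110101101
R = -1619 + 3448 = 1829 = 00011100100101
R = NOT 00011100100101 = 11100011011010 = -1830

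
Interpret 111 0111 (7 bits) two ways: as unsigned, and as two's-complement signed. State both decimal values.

unsigned = 119, signed = -9

Unsigned: 1110111 = 119.
Signed: MSB=1 → 119 − 128 = -9.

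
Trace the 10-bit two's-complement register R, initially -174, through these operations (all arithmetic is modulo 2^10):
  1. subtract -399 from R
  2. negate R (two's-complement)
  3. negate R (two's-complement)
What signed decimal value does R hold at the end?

225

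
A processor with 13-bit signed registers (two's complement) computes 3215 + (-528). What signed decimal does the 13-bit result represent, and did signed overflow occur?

3215 → 0110010001111
-528 → 1110111110000
  0110010001111
+ 1110111110000
= 0101001111111  (discard carry-out 1)
Result 0101001111111: MSB = 0 → value 2687.
Addends have opposite signs, so signed overflow cannot occur.

2687; no overflow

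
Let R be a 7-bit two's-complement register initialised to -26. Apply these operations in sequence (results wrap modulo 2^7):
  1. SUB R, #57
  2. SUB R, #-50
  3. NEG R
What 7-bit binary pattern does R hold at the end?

0100001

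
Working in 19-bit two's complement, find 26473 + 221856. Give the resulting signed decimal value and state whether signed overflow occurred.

248329; no overflow

26473 → 0000110011101101001
221856 → 0110110001010100000
  0000110011101101001
+ 0110110001010100000
= 0111100101000001001
Result 0111100101000001001: MSB = 0 → value 248329.
Both addends are non-negative and so is the stored result: no signed overflow.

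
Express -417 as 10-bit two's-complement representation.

1001011111

|-417| = 417 = 0110100001 in 10 bits.
Invert the bits: 1001011110. Add 1: 1001011111.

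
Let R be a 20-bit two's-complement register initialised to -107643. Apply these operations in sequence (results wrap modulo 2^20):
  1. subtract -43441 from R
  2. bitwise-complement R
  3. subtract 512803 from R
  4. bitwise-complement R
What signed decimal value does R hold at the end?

448601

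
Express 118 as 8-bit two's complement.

01110110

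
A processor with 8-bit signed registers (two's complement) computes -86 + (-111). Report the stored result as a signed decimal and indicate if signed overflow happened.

59; overflow

-86 → 10101010
-111 → 10010001
  10101010
+ 10010001
= 00111011  (discard carry-out 1)
Result 00111011: MSB = 0 → value 59.
Both addends are negative but the stored result is non-negative: signed overflow. The true value -86 + (-111) = -197 lies outside [-128, 127].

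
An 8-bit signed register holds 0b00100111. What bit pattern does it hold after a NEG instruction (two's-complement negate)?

11011001

Invert: 11011000. Add 1: 11011001.
Check: 00100111 = 39, 11011001 = -39.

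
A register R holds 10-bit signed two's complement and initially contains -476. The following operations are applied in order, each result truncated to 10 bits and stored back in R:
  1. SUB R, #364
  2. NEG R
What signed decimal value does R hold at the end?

Start: R = -476 = 1000100100.
R = -476 − 364 = -840; wraps to 184 = 0010111000
R = −(184) = -184 = 1101001000

-184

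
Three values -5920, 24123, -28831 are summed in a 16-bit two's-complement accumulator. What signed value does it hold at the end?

-10628

-5920 + 24123 = 18203 (0100011100011011)
18203 + (-28831) = -10628 (1101011001111100)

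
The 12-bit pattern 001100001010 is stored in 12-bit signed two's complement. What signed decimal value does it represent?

778

MSB is 0, so the value is non-negative: 001100001010 = 778.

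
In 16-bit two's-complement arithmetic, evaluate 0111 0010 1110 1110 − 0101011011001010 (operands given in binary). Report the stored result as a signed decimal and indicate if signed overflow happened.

7204; no overflow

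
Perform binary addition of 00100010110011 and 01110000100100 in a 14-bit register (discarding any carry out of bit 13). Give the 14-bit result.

  00100010110011
+ 01110000100100
= 10010011010111

10010011010111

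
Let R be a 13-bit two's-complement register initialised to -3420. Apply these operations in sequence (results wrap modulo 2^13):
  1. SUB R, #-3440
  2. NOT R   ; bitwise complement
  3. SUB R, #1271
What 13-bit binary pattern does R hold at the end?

Start: R = -3420 = 1001010100100.
R = -3420 − (-3440) = 20 = 0000000010100
R = NOT 0000000010100 = 1111111101011 = -21
R = -21 − 1271 = -1292 = 1101011110100

1101011110100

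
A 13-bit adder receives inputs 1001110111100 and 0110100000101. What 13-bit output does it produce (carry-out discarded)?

0000011000001

  1001110111100
+ 0110100000101
= 0000011000001  (discard carry-out 1)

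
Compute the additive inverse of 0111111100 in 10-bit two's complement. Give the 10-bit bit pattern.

1000000100

Invert: 1000000011. Add 1: 1000000100.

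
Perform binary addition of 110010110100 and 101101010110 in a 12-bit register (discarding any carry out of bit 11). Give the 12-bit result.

100000001010

  110010110100
+ 101101010110
= 100000001010  (discard carry-out 1)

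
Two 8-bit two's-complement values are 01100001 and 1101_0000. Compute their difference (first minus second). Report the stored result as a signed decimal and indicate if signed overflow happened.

-111; overflow

01100001 = 97 (signed)
1101_0000 → 11010000 = -48 (signed)
Subtract via negate-and-add: invert 11010000 + 1 = 00110000 (i.e. 48).
  01100001
+ 00110000
= 10010001
Result 10010001: MSB = 1 → 145 − 256 = -111.
Both addends (after negating the subtrahend) are non-negative but the stored result is negative: signed overflow. The true value 97 − (-48) = 145 lies outside [-128, 127].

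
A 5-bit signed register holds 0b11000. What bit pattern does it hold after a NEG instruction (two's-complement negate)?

01000

Invert: 00111. Add 1: 01000.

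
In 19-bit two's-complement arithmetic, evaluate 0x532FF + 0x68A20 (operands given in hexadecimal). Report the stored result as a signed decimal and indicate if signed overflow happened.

0x532FF = 1010011001011111111 = -183553 (signed)
0x68A20 = 1101000101000100000 = -95712 (signed)
  1010011001011111111
+ 1101000101000100000
= 0111011110100011111  (discard carry-out 1)
Result 0111011110100011111: MSB = 0 → value 245023.
Both addends are negative but the stored result is non-negative: signed overflow. The true value -183553 + (-95712) = -279265 lies outside [-262144, 262143].

245023; overflow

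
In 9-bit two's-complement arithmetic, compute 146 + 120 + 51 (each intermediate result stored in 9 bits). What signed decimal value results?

146 + 120 = 266 → wraps to -246 (100001010)
-246 + 51 = -195 (100111101)

-195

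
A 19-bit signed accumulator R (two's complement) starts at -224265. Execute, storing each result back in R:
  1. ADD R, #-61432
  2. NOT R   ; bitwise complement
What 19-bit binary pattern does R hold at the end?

1000101110000000000

Start: R = -224265 = 1001001001111110111.
R = -224265 + (-61432) = -285697; wraps to 238591 = 0111010001111111111
R = NOT 0111010001111111111 = 1000101110000000000 = -238592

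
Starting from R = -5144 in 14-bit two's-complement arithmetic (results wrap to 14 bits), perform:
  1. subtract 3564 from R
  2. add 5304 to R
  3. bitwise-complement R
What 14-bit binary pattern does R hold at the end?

00110101001011

Start: R = -5144 = 10101111101000.
R = -5144 − 3564 = -8708; wraps to 7676 = 01110111111100
R = 7676 + 5304 = 12980; wraps to -3404 = 11001010110100
R = NOT 11001010110100 = 00110101001011 = 3403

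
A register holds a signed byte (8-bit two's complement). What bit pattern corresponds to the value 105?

105 is non-negative, so write it directly in 8 bits: 01101001.

01101001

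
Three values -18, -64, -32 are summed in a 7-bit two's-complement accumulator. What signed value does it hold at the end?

14

-18 + (-64) = -82 → wraps to 46 (0101110)
46 + (-32) = 14 (0001110)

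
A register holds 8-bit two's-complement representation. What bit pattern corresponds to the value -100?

10011100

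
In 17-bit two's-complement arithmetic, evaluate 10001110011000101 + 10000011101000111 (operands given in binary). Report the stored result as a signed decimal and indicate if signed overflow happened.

9228; overflow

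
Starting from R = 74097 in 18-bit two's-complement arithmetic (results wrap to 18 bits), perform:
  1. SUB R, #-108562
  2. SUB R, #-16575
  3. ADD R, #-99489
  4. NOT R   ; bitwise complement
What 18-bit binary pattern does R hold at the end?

100111101001011110

Start: R = 74097 = 010010000101110001.
R = 74097 − (-108562) = 182659; wraps to -79485 = 101100100110000011
R = -79485 − (-16575) = -62910 = 110000101001000010
R = -62910 + (-99489) = -162399; wraps to 99745 = 011000010110100001
R = NOT 011000010110100001 = 100111101001011110 = -99746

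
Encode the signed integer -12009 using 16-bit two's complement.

|-12009| = 12009 = 0010111011101001 in 16 bits.
Invert the bits: 1101000100010110. Add 1: 1101000100010111.
Check: 1101000100010111 reads as 53527 − 65536 = -12009.

1101000100010111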